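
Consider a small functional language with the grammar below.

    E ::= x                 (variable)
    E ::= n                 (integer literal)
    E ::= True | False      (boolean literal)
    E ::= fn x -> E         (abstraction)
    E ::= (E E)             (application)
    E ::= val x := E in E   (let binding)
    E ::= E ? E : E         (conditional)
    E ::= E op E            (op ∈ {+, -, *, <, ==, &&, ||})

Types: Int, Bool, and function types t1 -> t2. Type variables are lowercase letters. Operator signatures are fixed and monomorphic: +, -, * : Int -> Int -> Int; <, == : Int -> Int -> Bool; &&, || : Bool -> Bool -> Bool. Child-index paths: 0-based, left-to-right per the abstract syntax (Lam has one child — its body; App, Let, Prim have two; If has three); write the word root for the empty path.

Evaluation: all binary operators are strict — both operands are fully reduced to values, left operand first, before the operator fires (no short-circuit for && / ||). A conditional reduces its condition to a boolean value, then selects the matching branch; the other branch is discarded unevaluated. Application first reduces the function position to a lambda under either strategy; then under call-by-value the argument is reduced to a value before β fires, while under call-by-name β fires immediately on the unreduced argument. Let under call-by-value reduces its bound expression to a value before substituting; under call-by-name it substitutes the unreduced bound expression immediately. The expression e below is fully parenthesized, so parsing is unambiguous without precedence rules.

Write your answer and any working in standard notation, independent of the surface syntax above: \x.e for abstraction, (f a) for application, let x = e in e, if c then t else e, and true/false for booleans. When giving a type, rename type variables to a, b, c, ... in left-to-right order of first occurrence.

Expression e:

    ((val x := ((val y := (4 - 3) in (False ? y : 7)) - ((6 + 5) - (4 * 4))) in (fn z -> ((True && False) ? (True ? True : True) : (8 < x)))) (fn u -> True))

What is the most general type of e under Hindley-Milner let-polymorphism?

Working:
  unify Int ~ Int
  unify Int ~ Int
let y : Int
  unify Bool ~ Bool
y : Int
  unify Int ~ Int
  unify Int ~ Int
  unify Int ~ Int
  unify Int ~ Int
  unify Int ~ Int
  unify Int ~ Int
  unify Int ~ Int
  unify Int ~ Int
  unify Int ~ Int
let x : Int
  unify Bool ~ Bool
  unify Bool ~ Bool
  unify Bool ~ Bool
  unify Bool ~ Bool
  unify Bool ~ Bool
  unify Int ~ Int
x : Int
  unify Int ~ Int
  unify Bool ~ Bool
\z._ : a -> Bool
\u._ : b -> Bool
  unify a -> Bool ~ (b -> Bool) -> c
  unify a ~ b -> Bool
  unify Bool ~ c
_ _ : Bool

Answer: Bool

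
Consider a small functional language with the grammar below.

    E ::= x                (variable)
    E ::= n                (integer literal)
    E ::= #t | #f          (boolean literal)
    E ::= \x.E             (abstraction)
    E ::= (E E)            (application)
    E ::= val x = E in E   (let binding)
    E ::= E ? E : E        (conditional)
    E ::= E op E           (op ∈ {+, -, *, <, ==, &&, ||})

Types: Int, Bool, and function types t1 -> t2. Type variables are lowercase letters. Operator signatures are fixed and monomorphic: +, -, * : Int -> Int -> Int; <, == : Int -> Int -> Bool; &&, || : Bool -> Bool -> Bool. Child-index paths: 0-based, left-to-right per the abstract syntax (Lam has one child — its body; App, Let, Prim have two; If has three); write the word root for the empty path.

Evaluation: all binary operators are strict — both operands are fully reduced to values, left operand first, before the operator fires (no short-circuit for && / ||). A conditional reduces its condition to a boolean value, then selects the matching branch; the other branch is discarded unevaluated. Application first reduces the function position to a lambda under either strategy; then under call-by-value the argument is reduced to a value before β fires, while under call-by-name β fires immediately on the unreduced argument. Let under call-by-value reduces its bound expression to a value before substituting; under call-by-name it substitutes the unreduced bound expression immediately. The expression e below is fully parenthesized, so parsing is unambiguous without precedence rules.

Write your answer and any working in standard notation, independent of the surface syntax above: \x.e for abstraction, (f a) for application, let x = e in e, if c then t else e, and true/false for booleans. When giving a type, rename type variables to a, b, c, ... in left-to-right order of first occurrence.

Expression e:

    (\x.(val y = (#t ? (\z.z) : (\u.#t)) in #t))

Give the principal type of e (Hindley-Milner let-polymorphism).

Trace:
  unify Bool ~ Bool
z : b
\z._ : b -> b
\u._ : c -> Bool
  unify b -> b ~ c -> Bool
  unify b ~ c
  unify c ~ Bool
let y : Bool -> Bool
\x._ : a -> Bool

Answer: a -> Bool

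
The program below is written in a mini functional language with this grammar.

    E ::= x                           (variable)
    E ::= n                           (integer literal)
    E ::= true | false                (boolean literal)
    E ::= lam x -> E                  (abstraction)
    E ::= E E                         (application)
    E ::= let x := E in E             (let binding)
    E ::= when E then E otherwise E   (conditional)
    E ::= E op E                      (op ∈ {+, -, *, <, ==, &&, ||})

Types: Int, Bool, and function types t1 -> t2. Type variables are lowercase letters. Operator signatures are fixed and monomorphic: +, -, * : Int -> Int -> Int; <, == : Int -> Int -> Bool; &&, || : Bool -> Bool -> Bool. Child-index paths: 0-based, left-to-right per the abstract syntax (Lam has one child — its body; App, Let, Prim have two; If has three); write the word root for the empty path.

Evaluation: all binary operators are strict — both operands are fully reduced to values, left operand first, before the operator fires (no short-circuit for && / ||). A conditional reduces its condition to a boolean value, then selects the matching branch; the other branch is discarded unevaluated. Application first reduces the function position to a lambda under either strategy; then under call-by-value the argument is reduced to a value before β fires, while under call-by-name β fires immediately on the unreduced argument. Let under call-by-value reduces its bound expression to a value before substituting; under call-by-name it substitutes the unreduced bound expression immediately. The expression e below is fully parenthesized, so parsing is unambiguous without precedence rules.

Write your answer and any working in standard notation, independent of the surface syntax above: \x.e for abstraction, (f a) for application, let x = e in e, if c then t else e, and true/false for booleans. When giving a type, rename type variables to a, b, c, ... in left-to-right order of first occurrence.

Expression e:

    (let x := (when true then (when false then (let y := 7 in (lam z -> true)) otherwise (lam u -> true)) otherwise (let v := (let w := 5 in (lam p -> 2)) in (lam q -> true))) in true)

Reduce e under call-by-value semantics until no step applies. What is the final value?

Answer: true

Working:
step 0: (let x = (if true then (if false then (let y = 7 in (\z.true)) else (\u.true)) else (let v = (let w = 5 in (\p.2)) in (\q.true))) in true)
step 1: [if@0] (let x = (if false then (let y = 7 in (\z.true)) else (\u.true)) in true)
step 2: [if@0] (let x = (\u.true) in true)
step 3: [let@root] true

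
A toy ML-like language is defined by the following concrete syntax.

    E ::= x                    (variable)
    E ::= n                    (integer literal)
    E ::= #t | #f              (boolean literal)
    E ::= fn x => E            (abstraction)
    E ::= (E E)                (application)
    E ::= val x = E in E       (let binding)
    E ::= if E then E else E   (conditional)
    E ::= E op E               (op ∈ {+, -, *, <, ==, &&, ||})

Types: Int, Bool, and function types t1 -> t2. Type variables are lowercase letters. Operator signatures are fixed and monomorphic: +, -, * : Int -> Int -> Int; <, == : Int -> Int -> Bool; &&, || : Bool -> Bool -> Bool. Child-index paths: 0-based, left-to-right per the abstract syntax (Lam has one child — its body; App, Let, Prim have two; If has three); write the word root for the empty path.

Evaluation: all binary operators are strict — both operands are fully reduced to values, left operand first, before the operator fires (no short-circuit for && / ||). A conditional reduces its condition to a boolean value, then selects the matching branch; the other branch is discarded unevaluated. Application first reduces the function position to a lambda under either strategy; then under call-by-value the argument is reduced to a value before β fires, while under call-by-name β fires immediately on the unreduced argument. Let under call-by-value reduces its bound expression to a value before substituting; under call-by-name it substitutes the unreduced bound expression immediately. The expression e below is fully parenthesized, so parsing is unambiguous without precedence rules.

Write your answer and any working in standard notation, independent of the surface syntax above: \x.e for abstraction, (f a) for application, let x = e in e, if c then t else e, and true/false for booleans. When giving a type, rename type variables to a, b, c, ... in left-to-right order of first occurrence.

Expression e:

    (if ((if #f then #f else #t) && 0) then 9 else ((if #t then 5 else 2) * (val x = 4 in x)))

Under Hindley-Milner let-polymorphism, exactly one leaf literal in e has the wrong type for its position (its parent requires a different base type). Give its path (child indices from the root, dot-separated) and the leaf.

Working:
  unify Bool ~ Bool
  unify Bool ~ Bool
  unify Bool ~ Bool
  unify Int ~ Bool
  FAIL: mismatch Int ~ Bool

Answer: 0.1 : 0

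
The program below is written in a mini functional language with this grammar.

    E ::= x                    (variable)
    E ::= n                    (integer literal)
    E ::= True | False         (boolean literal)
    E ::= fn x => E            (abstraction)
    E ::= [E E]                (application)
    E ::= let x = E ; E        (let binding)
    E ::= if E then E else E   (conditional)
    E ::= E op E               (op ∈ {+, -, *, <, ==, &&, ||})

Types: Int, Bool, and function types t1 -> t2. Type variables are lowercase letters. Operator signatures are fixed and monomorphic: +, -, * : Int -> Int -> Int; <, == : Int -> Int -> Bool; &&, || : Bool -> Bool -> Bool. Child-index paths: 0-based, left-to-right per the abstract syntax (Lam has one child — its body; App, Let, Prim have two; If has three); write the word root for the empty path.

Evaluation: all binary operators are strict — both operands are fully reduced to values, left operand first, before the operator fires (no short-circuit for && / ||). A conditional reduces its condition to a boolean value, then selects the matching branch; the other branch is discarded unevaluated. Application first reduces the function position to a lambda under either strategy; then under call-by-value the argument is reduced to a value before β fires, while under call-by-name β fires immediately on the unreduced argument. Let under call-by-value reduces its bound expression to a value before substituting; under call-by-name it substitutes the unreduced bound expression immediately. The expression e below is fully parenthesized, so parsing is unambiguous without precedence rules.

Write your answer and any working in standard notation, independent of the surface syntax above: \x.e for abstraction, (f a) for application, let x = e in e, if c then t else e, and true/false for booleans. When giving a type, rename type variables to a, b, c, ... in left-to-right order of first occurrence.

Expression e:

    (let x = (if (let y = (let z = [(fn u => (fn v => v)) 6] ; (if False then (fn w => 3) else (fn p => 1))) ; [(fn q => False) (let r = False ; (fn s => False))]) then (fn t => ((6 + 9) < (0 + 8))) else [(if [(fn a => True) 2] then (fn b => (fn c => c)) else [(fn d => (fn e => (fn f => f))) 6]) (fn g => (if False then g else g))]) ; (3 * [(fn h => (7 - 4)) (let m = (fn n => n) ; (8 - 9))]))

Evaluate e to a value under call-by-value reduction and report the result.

Derivation:
step 0: (let x = (if (let y = (let z = ((\u.(\v.v)) 6) in (if false then (\w.3) else (\p.1))) in ((\q.false) (let r = false in (\s.false)))) then (\t.((6 + 9) < (0 + 8))) else ((if ((\a.true) 2) then (\b.(\c.c)) else ((\d.(\e.(\f.f))) 6)) (\g.(if false then g else g)))) in (3 * ((\h.(7 - 4)) (let m = (\n.n) in (8 - 9)))))
step 1: [beta@0.0.0.0] (let x = (if (let y = (let z = (\v.v) in (if false then (\w.3) else (\p.1))) in ((\q.false) (let r = false in (\s.false)))) then (\t.((6 + 9) < (0 + 8))) else ((if ((\a.true) 2) then (\b.(\c.c)) else ((\d.(\e.(\f.f))) 6)) (\g.(if false then g else g)))) in (3 * ((\h.(7 - 4)) (let m = (\n.n) in (8 - 9)))))
step 2: [let@0.0.0] (let x = (if (let y = (if false then (\w.3) else (\p.1)) in ((\q.false) (let r = false in (\s.false)))) then (\t.((6 + 9) < (0 + 8))) else ((if ((\a.true) 2) then (\b.(\c.c)) else ((\d.(\e.(\f.f))) 6)) (\g.(if false then g else g)))) in (3 * ((\h.(7 - 4)) (let m = (\n.n) in (8 - 9)))))
step 3: [if@0.0.0] (let x = (if (let y = (\p.1) in ((\q.false) (let r = false in (\s.false)))) then (\t.((6 + 9) < (0 + 8))) else ((if ((\a.true) 2) then (\b.(\c.c)) else ((\d.(\e.(\f.f))) 6)) (\g.(if false then g else g)))) in (3 * ((\h.(7 - 4)) (let m = (\n.n) in (8 - 9)))))
step 4: [let@0.0] (let x = (if ((\q.false) (let r = false in (\s.false))) then (\t.((6 + 9) < (0 + 8))) else ((if ((\a.true) 2) then (\b.(\c.c)) else ((\d.(\e.(\f.f))) 6)) (\g.(if false then g else g)))) in (3 * ((\h.(7 - 4)) (let m = (\n.n) in (8 - 9)))))
step 5: [let@0.0.1] (let x = (if ((\q.false) (\s.false)) then (\t.((6 + 9) < (0 + 8))) else ((if ((\a.true) 2) then (\b.(\c.c)) else ((\d.(\e.(\f.f))) 6)) (\g.(if false then g else g)))) in (3 * ((\h.(7 - 4)) (let m = (\n.n) in (8 - 9)))))
step 6: [beta@0.0] (let x = (if false then (\t.((6 + 9) < (0 + 8))) else ((if ((\a.true) 2) then (\b.(\c.c)) else ((\d.(\e.(\f.f))) 6)) (\g.(if false then g else g)))) in (3 * ((\h.(7 - 4)) (let m = (\n.n) in (8 - 9)))))
step 7: [if@0] (let x = ((if ((\a.true) 2) then (\b.(\c.c)) else ((\d.(\e.(\f.f))) 6)) (\g.(if false then g else g))) in (3 * ((\h.(7 - 4)) (let m = (\n.n) in (8 - 9)))))
step 8: [beta@0.0.0] (let x = ((if true then (\b.(\c.c)) else ((\d.(\e.(\f.f))) 6)) (\g.(if false then g else g))) in (3 * ((\h.(7 - 4)) (let m = (\n.n) in (8 - 9)))))
step 9: [if@0.0] (let x = ((\b.(\c.c)) (\g.(if false then g else g))) in (3 * ((\h.(7 - 4)) (let m = (\n.n) in (8 - 9)))))
step 10: [beta@0] (let x = (\c.c) in (3 * ((\h.(7 - 4)) (let m = (\n.n) in (8 - 9)))))
step 11: [let@root] (3 * ((\h.(7 - 4)) (let m = (\n.n) in (8 - 9))))
step 12: [let@1.1] (3 * ((\h.(7 - 4)) (8 - 9)))
step 13: [delta@1.1] (3 * ((\h.(7 - 4)) -1))
step 14: [beta@1] (3 * (7 - 4))
step 15: [delta@1] (3 * 3)
step 16: [delta@root] 9

Answer: 9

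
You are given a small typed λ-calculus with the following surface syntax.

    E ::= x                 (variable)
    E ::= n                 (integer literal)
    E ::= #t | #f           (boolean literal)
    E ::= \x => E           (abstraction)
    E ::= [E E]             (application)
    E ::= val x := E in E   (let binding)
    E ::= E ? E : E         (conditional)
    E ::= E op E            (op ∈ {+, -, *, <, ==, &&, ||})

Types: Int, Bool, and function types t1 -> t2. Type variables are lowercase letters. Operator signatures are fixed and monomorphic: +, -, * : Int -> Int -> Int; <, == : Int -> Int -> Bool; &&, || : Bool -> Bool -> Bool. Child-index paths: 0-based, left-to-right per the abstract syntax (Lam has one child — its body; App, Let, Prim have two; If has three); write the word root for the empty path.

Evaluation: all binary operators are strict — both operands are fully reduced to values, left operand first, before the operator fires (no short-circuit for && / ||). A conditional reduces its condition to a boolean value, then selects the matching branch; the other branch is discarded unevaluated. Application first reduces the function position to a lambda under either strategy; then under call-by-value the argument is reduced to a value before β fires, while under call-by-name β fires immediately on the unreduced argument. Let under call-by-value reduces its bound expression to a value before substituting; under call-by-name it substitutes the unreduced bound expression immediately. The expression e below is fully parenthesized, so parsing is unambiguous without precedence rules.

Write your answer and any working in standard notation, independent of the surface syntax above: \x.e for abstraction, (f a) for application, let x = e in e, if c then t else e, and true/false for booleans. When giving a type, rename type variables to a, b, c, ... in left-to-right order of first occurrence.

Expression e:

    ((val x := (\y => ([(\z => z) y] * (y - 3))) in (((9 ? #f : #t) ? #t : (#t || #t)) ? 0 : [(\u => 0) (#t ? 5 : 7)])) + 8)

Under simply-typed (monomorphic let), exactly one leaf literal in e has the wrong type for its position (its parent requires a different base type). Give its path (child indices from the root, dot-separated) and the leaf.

Answer: 0.1.0.0.0 : 9

Trace:
z : b
\z._ : b -> b
y : a
  unify b -> b ~ a -> c
  unify b ~ a
  unify a ~ c
_ _ : c
  unify c ~ Int
y : Int
  unify Int ~ Int
  unify Int ~ Int
  unify Int ~ Int
\y._ : Int -> Int
let x : Int -> Int
  unify Int ~ Bool
  FAIL: mismatch Int ~ Bool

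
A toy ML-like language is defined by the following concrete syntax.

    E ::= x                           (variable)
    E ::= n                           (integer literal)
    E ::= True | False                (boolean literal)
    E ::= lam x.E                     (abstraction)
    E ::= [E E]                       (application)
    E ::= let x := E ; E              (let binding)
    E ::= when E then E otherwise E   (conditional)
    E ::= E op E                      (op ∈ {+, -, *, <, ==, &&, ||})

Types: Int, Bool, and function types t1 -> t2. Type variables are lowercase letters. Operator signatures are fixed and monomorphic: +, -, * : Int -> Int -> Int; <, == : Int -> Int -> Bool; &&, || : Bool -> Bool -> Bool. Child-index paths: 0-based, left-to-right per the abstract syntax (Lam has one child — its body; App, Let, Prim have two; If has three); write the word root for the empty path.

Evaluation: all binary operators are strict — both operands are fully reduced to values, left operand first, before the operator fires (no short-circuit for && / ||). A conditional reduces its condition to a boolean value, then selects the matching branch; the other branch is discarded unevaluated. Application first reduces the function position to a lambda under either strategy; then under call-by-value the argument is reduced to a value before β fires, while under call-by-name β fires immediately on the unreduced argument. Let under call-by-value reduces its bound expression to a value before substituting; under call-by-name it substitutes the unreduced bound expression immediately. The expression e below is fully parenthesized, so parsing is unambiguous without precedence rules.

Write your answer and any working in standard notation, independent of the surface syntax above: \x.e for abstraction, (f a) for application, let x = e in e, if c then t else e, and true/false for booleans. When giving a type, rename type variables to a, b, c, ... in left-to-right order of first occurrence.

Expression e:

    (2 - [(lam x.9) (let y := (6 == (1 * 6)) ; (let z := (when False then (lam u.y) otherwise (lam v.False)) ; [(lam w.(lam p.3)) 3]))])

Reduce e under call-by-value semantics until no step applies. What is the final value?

Answer: -7

Trace:
step 0: (2 - ((\x.9) (let y = (6 == (1 * 6)) in (let z = (if false then (\u.y) else (\v.false)) in ((\w.(\p.3)) 3)))))
step 1: [delta@1.1.0.1] (2 - ((\x.9) (let y = (6 == 6) in (let z = (if false then (\u.y) else (\v.false)) in ((\w.(\p.3)) 3)))))
step 2: [delta@1.1.0] (2 - ((\x.9) (let y = true in (let z = (if false then (\u.y) else (\v.false)) in ((\w.(\p.3)) 3)))))
step 3: [let@1.1] (2 - ((\x.9) (let z = (if false then (\u.true) else (\v.false)) in ((\w.(\p.3)) 3))))
step 4: [if@1.1.0] (2 - ((\x.9) (let z = (\v.false) in ((\w.(\p.3)) 3))))
step 5: [let@1.1] (2 - ((\x.9) ((\w.(\p.3)) 3)))
step 6: [beta@1.1] (2 - ((\x.9) (\p.3)))
step 7: [beta@1] (2 - 9)
step 8: [delta@root] -7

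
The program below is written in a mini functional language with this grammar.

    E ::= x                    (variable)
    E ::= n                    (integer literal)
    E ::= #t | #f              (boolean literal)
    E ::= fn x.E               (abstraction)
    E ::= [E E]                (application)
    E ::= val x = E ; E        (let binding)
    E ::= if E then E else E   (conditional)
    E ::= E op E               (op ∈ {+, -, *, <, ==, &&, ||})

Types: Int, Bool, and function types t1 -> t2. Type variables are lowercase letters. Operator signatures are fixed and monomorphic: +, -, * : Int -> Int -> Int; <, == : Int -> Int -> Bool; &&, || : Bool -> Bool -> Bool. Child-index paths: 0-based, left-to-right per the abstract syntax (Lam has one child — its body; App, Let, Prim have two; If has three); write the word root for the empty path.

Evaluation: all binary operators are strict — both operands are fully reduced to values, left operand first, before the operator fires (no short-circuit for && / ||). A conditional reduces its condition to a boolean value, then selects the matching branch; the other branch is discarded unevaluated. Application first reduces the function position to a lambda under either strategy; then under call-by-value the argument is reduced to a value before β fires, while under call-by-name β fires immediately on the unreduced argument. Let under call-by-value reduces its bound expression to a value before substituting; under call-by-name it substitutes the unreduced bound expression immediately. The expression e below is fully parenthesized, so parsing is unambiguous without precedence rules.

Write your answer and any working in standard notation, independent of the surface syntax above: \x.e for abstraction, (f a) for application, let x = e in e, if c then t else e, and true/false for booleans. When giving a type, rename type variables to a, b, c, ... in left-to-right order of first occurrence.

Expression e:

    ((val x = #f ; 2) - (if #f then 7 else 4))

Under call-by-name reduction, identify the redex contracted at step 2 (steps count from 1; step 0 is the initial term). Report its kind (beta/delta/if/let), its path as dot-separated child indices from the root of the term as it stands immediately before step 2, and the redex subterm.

Answer: if at 1 : (if false then 7 else 4)

Working:
step 0: ((let x = false in 2) - (if false then 7 else 4))
step 1: [let@0] (2 - (if false then 7 else 4))
step 2: [if@1] (2 - 4)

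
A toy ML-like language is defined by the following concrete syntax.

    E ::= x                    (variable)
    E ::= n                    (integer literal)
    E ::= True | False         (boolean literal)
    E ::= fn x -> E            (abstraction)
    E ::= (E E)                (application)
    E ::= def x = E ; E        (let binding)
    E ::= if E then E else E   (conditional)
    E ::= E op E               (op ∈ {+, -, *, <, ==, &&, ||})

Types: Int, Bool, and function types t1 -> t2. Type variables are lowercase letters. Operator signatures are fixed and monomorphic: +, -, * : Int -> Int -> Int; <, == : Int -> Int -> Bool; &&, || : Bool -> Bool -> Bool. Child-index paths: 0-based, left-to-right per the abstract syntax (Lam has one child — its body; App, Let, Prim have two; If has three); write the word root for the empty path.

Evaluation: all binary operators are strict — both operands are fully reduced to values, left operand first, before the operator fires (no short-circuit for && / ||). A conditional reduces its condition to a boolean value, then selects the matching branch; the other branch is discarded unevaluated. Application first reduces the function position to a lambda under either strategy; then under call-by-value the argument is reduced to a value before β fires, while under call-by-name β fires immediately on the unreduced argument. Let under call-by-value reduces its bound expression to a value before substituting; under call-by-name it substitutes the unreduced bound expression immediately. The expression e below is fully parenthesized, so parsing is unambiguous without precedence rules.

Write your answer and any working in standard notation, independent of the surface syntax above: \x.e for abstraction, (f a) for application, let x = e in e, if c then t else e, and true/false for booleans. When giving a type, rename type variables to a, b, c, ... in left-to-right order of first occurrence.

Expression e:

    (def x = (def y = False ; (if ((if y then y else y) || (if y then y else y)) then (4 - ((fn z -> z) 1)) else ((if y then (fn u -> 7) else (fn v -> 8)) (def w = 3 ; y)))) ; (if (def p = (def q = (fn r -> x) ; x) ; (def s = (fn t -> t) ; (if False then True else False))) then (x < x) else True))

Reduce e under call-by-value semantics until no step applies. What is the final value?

Working:
step 0: (let x = (let y = false in (if ((if y then y else y) || (if y then y else y)) then (4 - ((\z.z) 1)) else ((if y then (\u.7) else (\v.8)) (let w = 3 in y)))) in (if (let p = (let q = (\r.x) in x) in (let s = (\t.t) in (if false then true else false))) then (x < x) else true))
step 1: [let@0] (let x = (if ((if false then false else false) || (if false then false else false)) then (4 - ((\z.z) 1)) else ((if false then (\u.7) else (\v.8)) (let w = 3 in false))) in (if (let p = (let q = (\r.x) in x) in (let s = (\t.t) in (if false then true else false))) then (x < x) else true))
step 2: [if@0.0.0] (let x = (if (false || (if false then false else false)) then (4 - ((\z.z) 1)) else ((if false then (\u.7) else (\v.8)) (let w = 3 in false))) in (if (let p = (let q = (\r.x) in x) in (let s = (\t.t) in (if false then true else false))) then (x < x) else true))
step 3: [if@0.0.1] (let x = (if (false || false) then (4 - ((\z.z) 1)) else ((if false then (\u.7) else (\v.8)) (let w = 3 in false))) in (if (let p = (let q = (\r.x) in x) in (let s = (\t.t) in (if false then true else false))) then (x < x) else true))
step 4: [delta@0.0] (let x = (if false then (4 - ((\z.z) 1)) else ((if false then (\u.7) else (\v.8)) (let w = 3 in false))) in (if (let p = (let q = (\r.x) in x) in (let s = (\t.t) in (if false then true else false))) then (x < x) else true))
step 5: [if@0] (let x = ((if false then (\u.7) else (\v.8)) (let w = 3 in false)) in (if (let p = (let q = (\r.x) in x) in (let s = (\t.t) in (if false then true else false))) then (x < x) else true))
step 6: [if@0.0] (let x = ((\v.8) (let w = 3 in false)) in (if (let p = (let q = (\r.x) in x) in (let s = (\t.t) in (if false then true else false))) then (x < x) else true))
step 7: [let@0.1] (let x = ((\v.8) false) in (if (let p = (let q = (\r.x) in x) in (let s = (\t.t) in (if false then true else false))) then (x < x) else true))
step 8: [beta@0] (let x = 8 in (if (let p = (let q = (\r.x) in x) in (let s = (\t.t) in (if false then true else false))) then (x < x) else true))
step 9: [let@root] (if (let p = (let q = (\r.8) in 8) in (let s = (\t.t) in (if false then true else false))) then (8 < 8) else true)
step 10: [let@0.0] (if (let p = 8 in (let s = (\t.t) in (if false then true else false))) then (8 < 8) else true)
step 11: [let@0] (if (let s = (\t.t) in (if false then true else false)) then (8 < 8) else true)
step 12: [let@0] (if (if false then true else false) then (8 < 8) else true)
step 13: [if@0] (if false then (8 < 8) else true)
step 14: [if@root] true

Answer: true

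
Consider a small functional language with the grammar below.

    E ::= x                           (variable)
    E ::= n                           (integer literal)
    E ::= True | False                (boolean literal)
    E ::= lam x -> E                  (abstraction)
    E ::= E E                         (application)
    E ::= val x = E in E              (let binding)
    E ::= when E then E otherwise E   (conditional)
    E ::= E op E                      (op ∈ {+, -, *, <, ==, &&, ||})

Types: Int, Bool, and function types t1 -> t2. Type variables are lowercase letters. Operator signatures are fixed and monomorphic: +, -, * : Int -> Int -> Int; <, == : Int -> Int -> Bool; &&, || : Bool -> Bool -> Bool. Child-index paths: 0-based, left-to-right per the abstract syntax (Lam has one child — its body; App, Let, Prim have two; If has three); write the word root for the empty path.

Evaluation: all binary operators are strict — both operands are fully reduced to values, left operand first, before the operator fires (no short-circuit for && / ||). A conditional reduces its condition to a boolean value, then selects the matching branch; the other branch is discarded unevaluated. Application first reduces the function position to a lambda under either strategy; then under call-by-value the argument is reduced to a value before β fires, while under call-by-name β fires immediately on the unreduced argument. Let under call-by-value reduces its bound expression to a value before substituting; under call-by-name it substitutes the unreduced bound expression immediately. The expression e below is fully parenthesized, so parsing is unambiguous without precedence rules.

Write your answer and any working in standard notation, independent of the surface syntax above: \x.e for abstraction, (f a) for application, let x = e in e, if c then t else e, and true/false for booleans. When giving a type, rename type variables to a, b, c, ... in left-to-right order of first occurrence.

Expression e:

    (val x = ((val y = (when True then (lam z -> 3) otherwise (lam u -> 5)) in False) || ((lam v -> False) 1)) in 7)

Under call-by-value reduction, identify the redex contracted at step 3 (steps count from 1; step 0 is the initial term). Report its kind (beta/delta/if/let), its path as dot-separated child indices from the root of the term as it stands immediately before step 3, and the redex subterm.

Answer: beta at 0.1 : ((\v.false) 1)

Working:
step 0: (let x = ((let y = (if true then (\z.3) else (\u.5)) in false) || ((\v.false) 1)) in 7)
step 1: [if@0.0.0] (let x = ((let y = (\z.3) in false) || ((\v.false) 1)) in 7)
step 2: [let@0.0] (let x = (false || ((\v.false) 1)) in 7)
step 3: [beta@0.1] (let x = (false || false) in 7)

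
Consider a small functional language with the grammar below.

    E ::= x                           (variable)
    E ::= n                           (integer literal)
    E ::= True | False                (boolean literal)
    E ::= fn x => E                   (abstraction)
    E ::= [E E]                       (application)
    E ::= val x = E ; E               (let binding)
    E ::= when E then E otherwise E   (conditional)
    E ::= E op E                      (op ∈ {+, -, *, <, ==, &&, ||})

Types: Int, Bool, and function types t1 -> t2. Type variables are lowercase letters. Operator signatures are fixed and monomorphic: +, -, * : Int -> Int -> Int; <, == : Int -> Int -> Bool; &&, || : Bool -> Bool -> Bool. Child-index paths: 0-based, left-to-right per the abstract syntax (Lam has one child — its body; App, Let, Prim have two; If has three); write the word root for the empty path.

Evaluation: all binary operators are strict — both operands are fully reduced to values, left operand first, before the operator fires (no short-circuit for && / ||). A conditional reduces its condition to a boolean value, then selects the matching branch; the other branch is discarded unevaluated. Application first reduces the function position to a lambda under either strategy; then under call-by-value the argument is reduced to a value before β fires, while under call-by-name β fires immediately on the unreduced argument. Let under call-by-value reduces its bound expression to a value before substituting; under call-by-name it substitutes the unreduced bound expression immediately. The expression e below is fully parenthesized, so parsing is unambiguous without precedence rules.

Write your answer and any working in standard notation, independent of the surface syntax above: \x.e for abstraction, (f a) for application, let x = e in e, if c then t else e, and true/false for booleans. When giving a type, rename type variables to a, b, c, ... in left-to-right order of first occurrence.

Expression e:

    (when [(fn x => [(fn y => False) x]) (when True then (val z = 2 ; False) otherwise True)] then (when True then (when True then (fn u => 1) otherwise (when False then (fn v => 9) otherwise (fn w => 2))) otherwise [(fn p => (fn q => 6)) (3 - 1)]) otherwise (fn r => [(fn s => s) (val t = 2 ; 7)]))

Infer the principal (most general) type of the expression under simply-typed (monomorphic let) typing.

Derivation:
\y._ : b -> Bool
x : a
  unify b -> Bool ~ a -> c
  unify b ~ a
  unify Bool ~ c
_ _ : Bool
\x._ : a -> Bool
  unify Bool ~ Bool
let z : Int
  unify Bool ~ Bool
  unify a -> Bool ~ Bool -> d
  unify a ~ Bool
  unify Bool ~ d
_ _ : Bool
  unify Bool ~ Bool
  unify Bool ~ Bool
  unify Bool ~ Bool
\u._ : e -> Int
  unify Bool ~ Bool
\v._ : f -> Int
\w._ : g -> Int
  unify f -> Int ~ g -> Int
  unify f ~ g
  unify Int ~ Int
  unify e -> Int ~ g -> Int
  unify e ~ g
  unify Int ~ Int
\q._ : i -> Int
\p._ : h -> i -> Int
  unify Int ~ Int
  unify Int ~ Int
  unify h -> i -> Int ~ Int -> j
  unify h ~ Int
  unify i -> Int ~ j
_ _ : i -> Int
  unify g -> Int ~ i -> Int
  unify g ~ i
  unify Int ~ Int
s : l
\s._ : l -> l
let t : Int
  unify l -> l ~ Int -> m
  unify l ~ Int
  unify Int ~ m
_ _ : Int
\r._ : k -> Int
  unify i -> Int ~ k -> Int
  unify i ~ k
  unify Int ~ Int

Answer: a -> Int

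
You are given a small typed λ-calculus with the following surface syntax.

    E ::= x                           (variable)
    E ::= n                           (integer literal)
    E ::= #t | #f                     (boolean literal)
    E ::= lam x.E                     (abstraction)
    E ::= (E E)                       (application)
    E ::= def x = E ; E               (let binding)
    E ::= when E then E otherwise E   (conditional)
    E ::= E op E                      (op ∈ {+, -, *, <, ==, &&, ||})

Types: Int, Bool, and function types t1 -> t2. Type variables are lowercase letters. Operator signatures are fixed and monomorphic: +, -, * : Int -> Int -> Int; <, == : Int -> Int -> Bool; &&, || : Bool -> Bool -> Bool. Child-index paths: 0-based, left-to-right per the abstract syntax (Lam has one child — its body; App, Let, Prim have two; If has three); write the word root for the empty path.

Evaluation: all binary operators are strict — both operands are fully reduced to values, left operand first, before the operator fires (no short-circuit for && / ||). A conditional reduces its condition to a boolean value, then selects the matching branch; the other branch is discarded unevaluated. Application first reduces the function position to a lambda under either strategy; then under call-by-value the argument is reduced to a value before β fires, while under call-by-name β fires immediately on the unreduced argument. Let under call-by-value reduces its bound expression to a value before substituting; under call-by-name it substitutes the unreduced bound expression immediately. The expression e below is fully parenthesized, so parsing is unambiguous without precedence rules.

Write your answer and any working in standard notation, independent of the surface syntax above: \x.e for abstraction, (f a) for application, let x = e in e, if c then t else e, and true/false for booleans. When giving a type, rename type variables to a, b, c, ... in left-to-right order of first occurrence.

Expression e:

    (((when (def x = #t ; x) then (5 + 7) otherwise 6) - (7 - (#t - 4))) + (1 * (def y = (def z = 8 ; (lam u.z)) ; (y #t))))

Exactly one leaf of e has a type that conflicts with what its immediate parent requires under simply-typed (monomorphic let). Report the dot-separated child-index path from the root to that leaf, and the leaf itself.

Answer: 0.1.1.0 : true

Trace:
let x : Bool
x : Bool
  unify Bool ~ Bool
  unify Int ~ Int
  unify Int ~ Int
  unify Int ~ Int
  unify Int ~ Int
  unify Int ~ Int
  unify Bool ~ Int
  FAIL: mismatch Bool ~ Int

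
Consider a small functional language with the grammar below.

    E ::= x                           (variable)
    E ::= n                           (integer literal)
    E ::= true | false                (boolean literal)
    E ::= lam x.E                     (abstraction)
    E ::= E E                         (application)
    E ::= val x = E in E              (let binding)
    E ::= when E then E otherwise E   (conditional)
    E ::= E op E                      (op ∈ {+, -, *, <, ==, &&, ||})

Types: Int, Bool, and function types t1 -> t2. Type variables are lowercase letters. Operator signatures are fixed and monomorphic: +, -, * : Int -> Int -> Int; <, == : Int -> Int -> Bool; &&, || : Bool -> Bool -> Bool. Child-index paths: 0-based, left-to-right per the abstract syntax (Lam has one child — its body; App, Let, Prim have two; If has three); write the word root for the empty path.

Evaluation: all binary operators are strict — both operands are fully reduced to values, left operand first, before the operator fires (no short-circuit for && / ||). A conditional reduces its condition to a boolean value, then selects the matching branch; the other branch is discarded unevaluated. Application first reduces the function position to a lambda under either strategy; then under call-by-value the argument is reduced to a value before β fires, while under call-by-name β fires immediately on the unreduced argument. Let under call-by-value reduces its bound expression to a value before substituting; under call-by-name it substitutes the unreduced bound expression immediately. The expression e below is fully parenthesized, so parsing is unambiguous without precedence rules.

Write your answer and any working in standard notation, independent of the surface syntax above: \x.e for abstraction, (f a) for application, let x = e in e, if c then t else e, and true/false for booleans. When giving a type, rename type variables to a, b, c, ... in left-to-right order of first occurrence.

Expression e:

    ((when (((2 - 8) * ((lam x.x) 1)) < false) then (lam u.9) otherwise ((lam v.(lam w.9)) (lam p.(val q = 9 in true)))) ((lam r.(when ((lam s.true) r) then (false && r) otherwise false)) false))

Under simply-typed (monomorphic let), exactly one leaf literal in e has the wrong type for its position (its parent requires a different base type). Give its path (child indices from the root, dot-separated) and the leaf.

Derivation:
  unify Int ~ Int
  unify Int ~ Int
  unify Int ~ Int
x : a
\x._ : a -> a
  unify a -> a ~ Int -> b
  unify a ~ Int
  unify Int ~ b
_ _ : Int
  unify Int ~ Int
  unify Int ~ Int
  unify Bool ~ Int
  FAIL: mismatch Bool ~ Int

Answer: 0.0.1 : false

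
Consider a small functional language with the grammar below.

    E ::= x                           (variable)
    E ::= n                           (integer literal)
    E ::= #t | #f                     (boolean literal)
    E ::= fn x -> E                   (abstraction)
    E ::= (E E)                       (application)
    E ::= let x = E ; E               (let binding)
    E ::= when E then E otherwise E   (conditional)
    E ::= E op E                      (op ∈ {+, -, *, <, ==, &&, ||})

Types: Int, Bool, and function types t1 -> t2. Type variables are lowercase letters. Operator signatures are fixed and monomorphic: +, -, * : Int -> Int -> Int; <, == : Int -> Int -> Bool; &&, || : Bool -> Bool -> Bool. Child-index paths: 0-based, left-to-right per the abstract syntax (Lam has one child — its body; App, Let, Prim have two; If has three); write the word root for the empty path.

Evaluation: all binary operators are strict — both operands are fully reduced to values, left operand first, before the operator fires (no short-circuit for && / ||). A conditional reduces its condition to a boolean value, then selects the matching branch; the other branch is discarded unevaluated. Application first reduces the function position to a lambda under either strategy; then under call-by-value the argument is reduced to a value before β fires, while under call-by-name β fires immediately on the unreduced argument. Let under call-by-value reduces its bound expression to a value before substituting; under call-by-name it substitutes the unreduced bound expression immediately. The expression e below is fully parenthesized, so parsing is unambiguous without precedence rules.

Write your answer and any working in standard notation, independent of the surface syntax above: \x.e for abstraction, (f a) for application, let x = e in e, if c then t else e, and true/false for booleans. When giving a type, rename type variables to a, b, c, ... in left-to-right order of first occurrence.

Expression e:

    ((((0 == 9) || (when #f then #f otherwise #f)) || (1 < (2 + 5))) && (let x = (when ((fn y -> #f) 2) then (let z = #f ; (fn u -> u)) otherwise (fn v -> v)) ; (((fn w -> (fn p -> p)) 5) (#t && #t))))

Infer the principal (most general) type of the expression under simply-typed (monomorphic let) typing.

Derivation:
  unify Int ~ Int
  unify Int ~ Int
  unify Bool ~ Bool
  unify Bool ~ Bool
  unify Bool ~ Bool
  unify Bool ~ Bool
  unify Bool ~ Bool
  unify Int ~ Int
  unify Int ~ Int
  unify Int ~ Int
  unify Int ~ Int
  unify Bool ~ Bool
  unify Bool ~ Bool
\y._ : a -> Bool
  unify a -> Bool ~ Int -> b
  unify a ~ Int
  unify Bool ~ b
_ _ : Bool
  unify Bool ~ Bool
let z : Bool
u : c
\u._ : c -> c
v : d
\v._ : d -> d
  unify c -> c ~ d -> d
  unify c ~ d
  unify d ~ d
let x : d -> d
p : f
\p._ : f -> f
\w._ : e -> f -> f
  unify e -> f -> f ~ Int -> g
  unify e ~ Int
  unify f -> f ~ g
_ _ : f -> f
  unify Bool ~ Bool
  unify Bool ~ Bool
  unify f -> f ~ Bool -> h
  unify f ~ Bool
  unify Bool ~ h
_ _ : Bool
  unify Bool ~ Bool

Answer: Bool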